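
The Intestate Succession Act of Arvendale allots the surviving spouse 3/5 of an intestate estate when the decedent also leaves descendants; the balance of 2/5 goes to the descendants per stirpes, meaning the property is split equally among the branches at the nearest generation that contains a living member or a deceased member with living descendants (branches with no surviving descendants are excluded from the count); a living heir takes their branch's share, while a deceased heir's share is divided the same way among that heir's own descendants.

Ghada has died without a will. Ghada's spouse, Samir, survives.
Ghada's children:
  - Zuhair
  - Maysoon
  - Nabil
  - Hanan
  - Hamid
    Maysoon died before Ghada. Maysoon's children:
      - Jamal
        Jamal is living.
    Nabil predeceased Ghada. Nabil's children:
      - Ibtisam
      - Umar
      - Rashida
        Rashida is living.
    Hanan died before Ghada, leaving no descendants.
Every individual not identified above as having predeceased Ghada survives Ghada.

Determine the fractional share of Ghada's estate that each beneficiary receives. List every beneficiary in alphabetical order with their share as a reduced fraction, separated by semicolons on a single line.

Hamid 1/10; Ibtisam 1/30; Jamal 1/10; Rashida 1/30; Samir 3/5; Umar 1/30; Zuhair 1/10

Samir, as surviving spouse, takes 3/5.
The remaining 2/5 passes to Ghada's descendants per stirpes.
Hanan left no surviving issue, so that branch lapses and is disregarded.
The 2/5 is divided into 4 equal shares of 1/10 among Zuhair, Maysoon, Nabil, Hamid.
Zuhair is living and takes 1/10.
Maysoon predeceased; the 1/10 allotted to Maysoon's branch passes to Maysoon's issue by representation.
Jamal is the sole taker at this level and receives the full 1/10.
Nabil predeceased; the 1/10 allotted to Nabil's branch passes to Nabil's issue by representation.
The 1/10 is divided into 3 equal shares of 1/30 among Ibtisam, Umar, Rashida.
Ibtisam is living and takes 1/30.
Umar is living and takes 1/30.
Rashida is living and takes 1/30.
Hamid is living and takes 1/10.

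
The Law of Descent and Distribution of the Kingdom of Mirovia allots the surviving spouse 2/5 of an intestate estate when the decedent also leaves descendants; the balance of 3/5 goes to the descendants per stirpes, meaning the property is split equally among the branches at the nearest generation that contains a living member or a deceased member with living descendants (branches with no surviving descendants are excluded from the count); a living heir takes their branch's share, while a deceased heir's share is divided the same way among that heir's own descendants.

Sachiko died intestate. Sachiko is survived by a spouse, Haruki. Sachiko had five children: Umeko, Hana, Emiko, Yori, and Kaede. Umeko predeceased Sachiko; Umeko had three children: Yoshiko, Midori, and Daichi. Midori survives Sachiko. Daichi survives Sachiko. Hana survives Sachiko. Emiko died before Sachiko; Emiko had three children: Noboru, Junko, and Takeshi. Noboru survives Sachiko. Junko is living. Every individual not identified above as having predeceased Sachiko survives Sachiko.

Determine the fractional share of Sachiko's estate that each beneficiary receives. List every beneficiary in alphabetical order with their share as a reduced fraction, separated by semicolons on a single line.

Haruki, as surviving spouse, takes 2/5.
The remaining 3/5 passes to Sachiko's descendants per stirpes.
The 3/5 is divided into 5 equal shares of 3/25 among Umeko, Hana, Emiko, Yori, Kaede.
Umeko predeceased; the 3/25 allotted to Umeko's branch passes to Umeko's issue by representation.
The 3/25 is divided into 3 equal shares of 1/25 among Yoshiko, Midori, Daichi.
Yoshiko is living and takes 1/25.
Midori is living and takes 1/25.
Daichi is living and takes 1/25.
Hana is living and takes 3/25.
Emiko predeceased; the 3/25 allotted to Emiko's branch passes to Emiko's issue by representation.
The 3/25 is divided into 3 equal shares of 1/25 among Noboru, Junko, Takeshi.
Noboru is living and takes 1/25.
Junko is living and takes 1/25.
Takeshi is living and takes 1/25.
Yori is living and takes 3/25.
Kaede is living and takes 3/25.

Daichi 1/25; Hana 3/25; Haruki 2/5; Junko 1/25; Kaede 3/25; Midori 1/25; Noboru 1/25; Takeshi 1/25; Yori 3/25; Yoshiko 1/25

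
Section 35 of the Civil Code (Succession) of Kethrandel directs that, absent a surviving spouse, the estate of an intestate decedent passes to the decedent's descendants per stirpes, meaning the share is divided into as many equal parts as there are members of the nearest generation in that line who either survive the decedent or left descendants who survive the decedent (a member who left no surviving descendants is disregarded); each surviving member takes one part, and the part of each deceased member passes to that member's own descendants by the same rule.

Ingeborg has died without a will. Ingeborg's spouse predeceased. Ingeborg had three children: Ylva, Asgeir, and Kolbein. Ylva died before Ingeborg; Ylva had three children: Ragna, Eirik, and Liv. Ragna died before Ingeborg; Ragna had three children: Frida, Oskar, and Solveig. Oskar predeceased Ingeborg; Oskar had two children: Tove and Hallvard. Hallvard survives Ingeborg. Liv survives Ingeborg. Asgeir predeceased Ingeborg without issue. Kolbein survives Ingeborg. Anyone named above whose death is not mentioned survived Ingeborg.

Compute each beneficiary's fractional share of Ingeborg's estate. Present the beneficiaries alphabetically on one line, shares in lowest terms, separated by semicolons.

Eirik 1/6; Frida 1/18; Hallvard 1/36; Kolbein 1/2; Liv 1/6; Solveig 1/18; Tove 1/36

There is no surviving spouse, so the entire estate passes to Ingeborg's descendants per stirpes.
Asgeir left no surviving issue, so that branch lapses and is disregarded.
The estate is divided into 2 equal shares of 1/2 among Ylva, Kolbein.
Ylva predeceased; the 1/2 allotted to Ylva's branch passes to Ylva's issue by representation.
The 1/2 is divided into 3 equal shares of 1/6 among Ragna, Eirik, Liv.
Ragna predeceased; the 1/6 allotted to Ragna's branch passes to Ragna's issue by representation.
The 1/6 is divided into 3 equal shares of 1/18 among Frida, Oskar, Solveig.
Frida is living and takes 1/18.
Oskar predeceased; the 1/18 allotted to Oskar's branch passes to Oskar's issue by representation.
The 1/18 is divided into 2 equal shares of 1/36 among Tove, Hallvard.
Tove is living and takes 1/36.
Hallvard is living and takes 1/36.
Solveig is living and takes 1/18.
Eirik is living and takes 1/6.
Liv is living and takes 1/6.
Kolbein is living and takes 1/2.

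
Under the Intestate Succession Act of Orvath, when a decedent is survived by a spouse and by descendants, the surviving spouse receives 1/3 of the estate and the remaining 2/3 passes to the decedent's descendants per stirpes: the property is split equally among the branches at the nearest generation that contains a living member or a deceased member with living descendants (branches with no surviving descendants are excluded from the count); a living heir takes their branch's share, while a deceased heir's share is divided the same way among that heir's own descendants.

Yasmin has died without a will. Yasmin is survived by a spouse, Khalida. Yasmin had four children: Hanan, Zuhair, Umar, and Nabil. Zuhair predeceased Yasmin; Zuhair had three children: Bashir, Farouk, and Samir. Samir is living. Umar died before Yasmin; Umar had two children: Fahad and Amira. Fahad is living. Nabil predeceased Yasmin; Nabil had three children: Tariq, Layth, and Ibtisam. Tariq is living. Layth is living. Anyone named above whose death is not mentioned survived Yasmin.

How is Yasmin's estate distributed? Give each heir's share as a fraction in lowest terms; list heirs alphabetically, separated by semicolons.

Khalida, as surviving spouse, takes 1/3.
The remaining 2/3 passes to Yasmin's descendants per stirpes.
The 2/3 is divided into 4 equal shares of 1/6 among Hanan, Zuhair, Umar, Nabil.
Hanan is living and takes 1/6.
Zuhair predeceased; the 1/6 allotted to Zuhair's branch passes to Zuhair's issue by representation.
The 1/6 is divided into 3 equal shares of 1/18 among Bashir, Farouk, Samir.
Bashir is living and takes 1/18.
Farouk is living and takes 1/18.
Samir is living and takes 1/18.
Umar predeceased; the 1/6 allotted to Umar's branch passes to Umar's issue by representation.
The 1/6 is divided into 2 equal shares of 1/12 among Fahad, Amira.
Fahad is living and takes 1/12.
Amira is living and takes 1/12.
Nabil predeceased; the 1/6 allotted to Nabil's branch passes to Nabil's issue by representation.
The 1/6 is divided into 3 equal shares of 1/18 among Tariq, Layth, Ibtisam.
Tariq is living and takes 1/18.
Layth is living and takes 1/18.
Ibtisam is living and takes 1/18.

Amira 1/12; Bashir 1/18; Fahad 1/12; Farouk 1/18; Hanan 1/6; Ibtisam 1/18; Khalida 1/3; Layth 1/18; Samir 1/18; Tariq 1/18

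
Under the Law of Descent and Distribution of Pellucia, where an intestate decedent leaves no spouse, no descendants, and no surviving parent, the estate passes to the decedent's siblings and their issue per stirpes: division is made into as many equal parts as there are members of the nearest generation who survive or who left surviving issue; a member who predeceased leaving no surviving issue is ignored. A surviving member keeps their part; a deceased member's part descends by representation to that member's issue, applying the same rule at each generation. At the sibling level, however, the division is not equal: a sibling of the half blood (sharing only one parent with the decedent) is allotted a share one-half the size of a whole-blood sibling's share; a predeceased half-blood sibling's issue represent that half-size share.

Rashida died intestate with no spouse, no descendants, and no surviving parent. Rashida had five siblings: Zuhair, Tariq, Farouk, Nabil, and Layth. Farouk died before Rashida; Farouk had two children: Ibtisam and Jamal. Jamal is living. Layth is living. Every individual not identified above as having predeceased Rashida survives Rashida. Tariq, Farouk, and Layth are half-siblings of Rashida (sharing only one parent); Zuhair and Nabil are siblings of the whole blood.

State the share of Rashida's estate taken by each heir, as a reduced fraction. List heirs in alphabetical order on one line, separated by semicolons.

Ibtisam 1/14; Jamal 1/14; Layth 1/7; Nabil 2/7; Tariq 1/7; Zuhair 2/7

No spouse, descendants, or parent survives, so the estate passes to Rashida's siblings per stirpes.
Half-blood siblings count for one-half the weight of whole-blood siblings at the initial division.
Dividing 1 in proportion to weights (total weight 7/2): Zuhair (weight 1) → 2/7; Tariq (weight 1/2) → 1/7; Farouk (weight 1/2) → 1/7; Nabil (weight 1) → 2/7; Layth (weight 1/2) → 1/7.
Zuhair is living and takes 2/7.
Tariq is living and takes 1/7.
Farouk predeceased; the 1/7 allotted to Farouk's branch passes to Farouk's issue by representation.
The 1/7 is divided into 2 equal shares of 1/14 among Ibtisam, Jamal.
Ibtisam is living and takes 1/14.
Jamal is living and takes 1/14.
Nabil is living and takes 2/7.
Layth is living and takes 1/7.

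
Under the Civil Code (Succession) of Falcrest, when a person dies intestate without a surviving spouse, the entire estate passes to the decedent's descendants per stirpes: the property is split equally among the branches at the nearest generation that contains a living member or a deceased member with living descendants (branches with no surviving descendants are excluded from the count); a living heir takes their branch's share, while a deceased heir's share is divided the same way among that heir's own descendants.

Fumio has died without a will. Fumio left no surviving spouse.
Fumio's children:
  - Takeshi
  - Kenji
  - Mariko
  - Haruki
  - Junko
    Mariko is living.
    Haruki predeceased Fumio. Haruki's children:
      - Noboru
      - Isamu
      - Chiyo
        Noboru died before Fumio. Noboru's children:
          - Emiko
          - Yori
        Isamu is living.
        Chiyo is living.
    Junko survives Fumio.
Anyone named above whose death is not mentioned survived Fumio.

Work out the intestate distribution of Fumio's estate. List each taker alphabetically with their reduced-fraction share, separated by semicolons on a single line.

There is no surviving spouse, so the entire estate passes to Fumio's descendants per stirpes.
The estate is divided into 5 equal shares of 1/5 among Takeshi, Kenji, Mariko, Haruki, Junko.
Takeshi is living and takes 1/5.
Kenji is living and takes 1/5.
Mariko is living and takes 1/5.
Haruki predeceased; the 1/5 allotted to Haruki's branch passes to Haruki's issue by representation.
The 1/5 is divided into 3 equal shares of 1/15 among Noboru, Isamu, Chiyo.
Noboru predeceased; the 1/15 allotted to Noboru's branch passes to Noboru's issue by representation.
The 1/15 is divided into 2 equal shares of 1/30 among Emiko, Yori.
Emiko is living and takes 1/30.
Yori is living and takes 1/30.
Isamu is living and takes 1/15.
Chiyo is living and takes 1/15.
Junko is living and takes 1/5.

Chiyo 1/15; Emiko 1/30; Isamu 1/15; Junko 1/5; Kenji 1/5; Mariko 1/5; Takeshi 1/5; Yori 1/30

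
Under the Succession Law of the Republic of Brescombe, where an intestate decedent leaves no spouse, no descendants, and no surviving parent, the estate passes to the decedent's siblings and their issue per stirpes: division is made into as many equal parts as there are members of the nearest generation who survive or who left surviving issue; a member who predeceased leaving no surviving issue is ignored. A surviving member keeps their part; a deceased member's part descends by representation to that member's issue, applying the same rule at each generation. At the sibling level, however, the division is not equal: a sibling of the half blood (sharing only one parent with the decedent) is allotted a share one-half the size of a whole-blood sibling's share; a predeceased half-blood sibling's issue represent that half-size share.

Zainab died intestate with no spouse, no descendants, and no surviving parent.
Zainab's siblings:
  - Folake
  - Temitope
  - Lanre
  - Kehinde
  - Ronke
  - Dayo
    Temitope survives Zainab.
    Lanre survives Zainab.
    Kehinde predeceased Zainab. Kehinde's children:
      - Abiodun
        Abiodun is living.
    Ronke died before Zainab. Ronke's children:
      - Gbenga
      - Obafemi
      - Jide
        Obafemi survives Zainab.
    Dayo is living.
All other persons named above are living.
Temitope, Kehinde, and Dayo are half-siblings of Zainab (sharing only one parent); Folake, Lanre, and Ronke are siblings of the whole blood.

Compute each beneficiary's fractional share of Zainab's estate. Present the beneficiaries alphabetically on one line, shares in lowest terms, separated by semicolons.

Abiodun 1/9; Dayo 1/9; Folake 2/9; Gbenga 2/27; Jide 2/27; Lanre 2/9; Obafemi 2/27; Temitope 1/9

No spouse, descendants, or parent survives, so the estate passes to Zainab's siblings per stirpes.
Half-blood siblings count for one-half the weight of whole-blood siblings at the initial division.
Dividing 1 in proportion to weights (total weight 9/2): Folake (weight 1) → 2/9; Temitope (weight 1/2) → 1/9; Lanre (weight 1) → 2/9; Kehinde (weight 1/2) → 1/9; Ronke (weight 1) → 2/9; Dayo (weight 1/2) → 1/9.
Folake is living and takes 2/9.
Temitope is living and takes 1/9.
Lanre is living and takes 2/9.
Kehinde predeceased; the 1/9 allotted to Kehinde's branch passes to Kehinde's issue by representation.
Abiodun is the sole taker at this level and receives the full 1/9.
Ronke predeceased; the 2/9 allotted to Ronke's branch passes to Ronke's issue by representation.
The 2/9 is divided into 3 equal shares of 2/27 among Gbenga, Obafemi, Jide.
Gbenga is living and takes 2/27.
Obafemi is living and takes 2/27.
Jide is living and takes 2/27.
Dayo is living and takes 1/9.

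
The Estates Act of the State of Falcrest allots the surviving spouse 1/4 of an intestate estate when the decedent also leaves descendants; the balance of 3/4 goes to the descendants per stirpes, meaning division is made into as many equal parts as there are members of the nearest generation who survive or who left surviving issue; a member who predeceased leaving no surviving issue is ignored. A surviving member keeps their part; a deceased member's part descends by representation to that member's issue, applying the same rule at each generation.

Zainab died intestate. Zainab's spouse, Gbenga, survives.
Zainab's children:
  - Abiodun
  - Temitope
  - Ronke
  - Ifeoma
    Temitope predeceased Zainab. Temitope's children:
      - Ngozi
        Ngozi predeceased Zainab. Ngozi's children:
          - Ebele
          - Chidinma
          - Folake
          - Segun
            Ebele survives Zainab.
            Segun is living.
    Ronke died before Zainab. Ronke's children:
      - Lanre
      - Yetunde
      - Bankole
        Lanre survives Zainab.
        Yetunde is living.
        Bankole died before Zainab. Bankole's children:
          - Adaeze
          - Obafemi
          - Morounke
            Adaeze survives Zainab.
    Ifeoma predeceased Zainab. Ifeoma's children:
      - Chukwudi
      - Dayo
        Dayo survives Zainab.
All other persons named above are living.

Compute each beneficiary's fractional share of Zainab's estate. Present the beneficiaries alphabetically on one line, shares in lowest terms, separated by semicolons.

Gbenga, as surviving spouse, takes 1/4.
The remaining 3/4 passes to Zainab's descendants per stirpes.
The 3/4 is divided into 4 equal shares of 3/16 among Abiodun, Temitope, Ronke, Ifeoma.
Abiodun is living and takes 3/16.
Temitope predeceased; the 3/16 allotted to Temitope's branch passes to Temitope's issue by representation.
Ngozi's line is the sole branch at this level, so the full 3/16 passes to Ngozi's issue by representation.
The 3/16 is divided into 4 equal shares of 3/64 among Ebele, Chidinma, Folake, Segun.
Ebele is living and takes 3/64.
Chidinma is living and takes 3/64.
Folake is living and takes 3/64.
Segun is living and takes 3/64.
Ronke predeceased; the 3/16 allotted to Ronke's branch passes to Ronke's issue by representation.
The 3/16 is divided into 3 equal shares of 1/16 among Lanre, Yetunde, Bankole.
Lanre is living and takes 1/16.
Yetunde is living and takes 1/16.
Bankole predeceased; the 1/16 allotted to Bankole's branch passes to Bankole's issue by representation.
The 1/16 is divided into 3 equal shares of 1/48 among Adaeze, Obafemi, Morounke.
Adaeze is living and takes 1/48.
Obafemi is living and takes 1/48.
Morounke is living and takes 1/48.
Ifeoma predeceased; the 3/16 allotted to Ifeoma's branch passes to Ifeoma's issue by representation.
The 3/16 is divided into 2 equal shares of 3/32 among Chukwudi, Dayo.
Chukwudi is living and takes 3/32.
Dayo is living and takes 3/32.

Abiodun 3/16; Adaeze 1/48; Chidinma 3/64; Chukwudi 3/32; Dayo 3/32; Ebele 3/64; Folake 3/64; Gbenga 1/4; Lanre 1/16; Morounke 1/48; Obafemi 1/48; Segun 3/64; Yetunde 1/16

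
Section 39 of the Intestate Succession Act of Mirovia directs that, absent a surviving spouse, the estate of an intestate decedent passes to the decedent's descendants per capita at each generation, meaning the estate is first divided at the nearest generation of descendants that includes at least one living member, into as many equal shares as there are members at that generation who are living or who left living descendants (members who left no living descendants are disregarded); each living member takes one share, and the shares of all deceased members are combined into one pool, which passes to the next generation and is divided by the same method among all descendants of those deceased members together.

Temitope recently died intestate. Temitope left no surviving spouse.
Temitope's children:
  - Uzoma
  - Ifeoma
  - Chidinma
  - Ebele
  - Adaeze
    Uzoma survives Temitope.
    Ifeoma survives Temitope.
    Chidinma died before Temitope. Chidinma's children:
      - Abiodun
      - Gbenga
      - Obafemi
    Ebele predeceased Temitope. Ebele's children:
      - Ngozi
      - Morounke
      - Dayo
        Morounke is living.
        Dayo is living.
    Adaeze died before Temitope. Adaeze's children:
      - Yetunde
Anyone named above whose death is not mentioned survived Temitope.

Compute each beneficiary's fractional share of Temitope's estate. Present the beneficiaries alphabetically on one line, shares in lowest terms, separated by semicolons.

There is no surviving spouse, so the entire estate passes to Temitope's descendants per capita at each generation.
At generation 1 (Uzoma, Ifeoma, Chidinma, Ebele, Adaeze) there are 5 shares of (1)/5 = 1/5 each.
Living: Uzoma and Ifeoma — each takes 1/5.
Deceased: Chidinma, Ebele, and Adaeze. Their combined 3/5 is pooled and carried to generation 2.
At generation 2 (Abiodun, Gbenga, Obafemi, Ngozi, Morounke, Dayo, Yetunde) there are 7 shares of (3/5)/7 = 3/35 each.
Living: Abiodun, Gbenga, Obafemi, Ngozi, Morounke, Dayo, and Yetunde — each takes 3/35.

Abiodun 3/35; Dayo 3/35; Gbenga 3/35; Ifeoma 1/5; Morounke 3/35; Ngozi 3/35; Obafemi 3/35; Uzoma 1/5; Yetunde 3/35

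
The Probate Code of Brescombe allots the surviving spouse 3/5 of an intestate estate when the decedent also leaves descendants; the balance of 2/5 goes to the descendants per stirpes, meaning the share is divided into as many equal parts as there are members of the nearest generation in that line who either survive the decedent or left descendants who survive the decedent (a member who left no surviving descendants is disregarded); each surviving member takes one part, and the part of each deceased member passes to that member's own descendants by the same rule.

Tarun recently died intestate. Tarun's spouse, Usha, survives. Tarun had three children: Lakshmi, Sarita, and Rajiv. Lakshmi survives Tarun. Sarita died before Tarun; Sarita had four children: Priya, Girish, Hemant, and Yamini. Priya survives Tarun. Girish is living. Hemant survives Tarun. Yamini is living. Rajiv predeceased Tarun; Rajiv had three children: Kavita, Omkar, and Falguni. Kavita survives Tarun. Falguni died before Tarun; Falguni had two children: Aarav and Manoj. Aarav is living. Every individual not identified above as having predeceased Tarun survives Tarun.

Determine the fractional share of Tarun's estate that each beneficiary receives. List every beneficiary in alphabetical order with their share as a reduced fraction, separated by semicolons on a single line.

Usha, as surviving spouse, takes 3/5.
The remaining 2/5 passes to Tarun's descendants per stirpes.
The 2/5 is divided into 3 equal shares of 2/15 among Lakshmi, Sarita, Rajiv.
Lakshmi is living and takes 2/15.
Sarita predeceased; the 2/15 allotted to Sarita's branch passes to Sarita's issue by representation.
The 2/15 is divided into 4 equal shares of 1/30 among Priya, Girish, Hemant, Yamini.
Priya is living and takes 1/30.
Girish is living and takes 1/30.
Hemant is living and takes 1/30.
Yamini is living and takes 1/30.
Rajiv predeceased; the 2/15 allotted to Rajiv's branch passes to Rajiv's issue by representation.
The 2/15 is divided into 3 equal shares of 2/45 among Kavita, Omkar, Falguni.
Kavita is living and takes 2/45.
Omkar is living and takes 2/45.
Falguni predeceased; the 2/45 allotted to Falguni's branch passes to Falguni's issue by representation.
The 2/45 is divided into 2 equal shares of 1/45 among Aarav, Manoj.
Aarav is living and takes 1/45.
Manoj is living and takes 1/45.

Aarav 1/45; Girish 1/30; Hemant 1/30; Kavita 2/45; Lakshmi 2/15; Manoj 1/45; Omkar 2/45; Priya 1/30; Usha 3/5; Yamini 1/30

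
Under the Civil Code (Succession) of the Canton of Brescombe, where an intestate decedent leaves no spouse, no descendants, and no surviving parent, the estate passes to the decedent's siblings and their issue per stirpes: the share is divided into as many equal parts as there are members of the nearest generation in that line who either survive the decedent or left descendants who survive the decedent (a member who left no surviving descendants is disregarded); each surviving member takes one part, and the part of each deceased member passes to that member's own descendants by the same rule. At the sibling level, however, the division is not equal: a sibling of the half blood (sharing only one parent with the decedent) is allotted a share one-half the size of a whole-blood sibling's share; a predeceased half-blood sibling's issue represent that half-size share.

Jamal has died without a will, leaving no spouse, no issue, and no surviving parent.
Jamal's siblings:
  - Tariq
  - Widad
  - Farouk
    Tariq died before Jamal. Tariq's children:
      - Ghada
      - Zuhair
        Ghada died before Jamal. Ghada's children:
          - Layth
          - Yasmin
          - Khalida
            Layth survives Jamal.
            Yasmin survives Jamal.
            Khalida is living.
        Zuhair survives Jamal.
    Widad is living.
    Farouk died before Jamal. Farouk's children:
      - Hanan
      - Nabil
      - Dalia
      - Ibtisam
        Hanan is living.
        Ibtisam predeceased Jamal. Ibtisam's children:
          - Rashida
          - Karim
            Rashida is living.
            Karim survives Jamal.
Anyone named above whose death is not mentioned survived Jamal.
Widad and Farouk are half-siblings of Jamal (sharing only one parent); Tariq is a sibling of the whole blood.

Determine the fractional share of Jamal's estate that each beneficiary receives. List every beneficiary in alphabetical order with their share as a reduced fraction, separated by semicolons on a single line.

No spouse, descendants, or parent survives, so the estate passes to Jamal's siblings per stirpes.
Half-blood siblings count for one-half the weight of whole-blood siblings at the initial division.
Dividing 1 in proportion to weights (total weight 2): Tariq (weight 1) → 1/2; Widad (weight 1/2) → 1/4; Farouk (weight 1/2) → 1/4.
Tariq predeceased; the 1/2 allotted to Tariq's branch passes to Tariq's issue by representation.
The 1/2 is divided into 2 equal shares of 1/4 among Ghada, Zuhair.
Ghada predeceased; the 1/4 allotted to Ghada's branch passes to Ghada's issue by representation.
The 1/4 is divided into 3 equal shares of 1/12 among Layth, Yasmin, Khalida.
Layth is living and takes 1/12.
Yasmin is living and takes 1/12.
Khalida is living and takes 1/12.
Zuhair is living and takes 1/4.
Widad is living and takes 1/4.
Farouk predeceased; the 1/4 allotted to Farouk's branch passes to Farouk's issue by representation.
The 1/4 is divided into 4 equal shares of 1/16 among Hanan, Nabil, Dalia, Ibtisam.
Hanan is living and takes 1/16.
Nabil is living and takes 1/16.
Dalia is living and takes 1/16.
Ibtisam predeceased; the 1/16 allotted to Ibtisam's branch passes to Ibtisam's issue by representation.
The 1/16 is divided into 2 equal shares of 1/32 among Rashida, Karim.
Rashida is living and takes 1/32.
Karim is living and takes 1/32.

Dalia 1/16; Hanan 1/16; Karim 1/32; Khalida 1/12; Layth 1/12; Nabil 1/16; Rashida 1/32; Widad 1/4; Yasmin 1/12; Zuhair 1/4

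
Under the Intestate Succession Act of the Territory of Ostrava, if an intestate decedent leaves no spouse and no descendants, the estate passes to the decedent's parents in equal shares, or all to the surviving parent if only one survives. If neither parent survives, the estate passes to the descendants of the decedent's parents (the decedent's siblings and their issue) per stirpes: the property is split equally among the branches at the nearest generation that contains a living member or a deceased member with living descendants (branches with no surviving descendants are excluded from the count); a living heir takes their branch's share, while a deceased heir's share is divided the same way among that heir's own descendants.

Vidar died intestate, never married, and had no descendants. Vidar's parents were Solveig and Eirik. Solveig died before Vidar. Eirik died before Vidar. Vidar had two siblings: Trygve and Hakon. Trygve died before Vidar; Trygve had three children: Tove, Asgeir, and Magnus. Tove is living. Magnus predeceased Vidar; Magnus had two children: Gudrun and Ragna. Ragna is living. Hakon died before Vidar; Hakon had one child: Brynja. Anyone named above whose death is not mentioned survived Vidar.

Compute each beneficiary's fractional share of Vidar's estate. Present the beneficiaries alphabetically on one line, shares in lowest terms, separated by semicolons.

Neither parent survives and there are no descendants, so the estate passes to Vidar's siblings and their issue per stirpes.
The estate is divided into 2 equal shares of 1/2 among Trygve, Hakon.
Trygve predeceased; the 1/2 allotted to Trygve's branch passes to Trygve's issue by representation.
The 1/2 is divided into 3 equal shares of 1/6 among Tove, Asgeir, Magnus.
Tove is living and takes 1/6.
Asgeir is living and takes 1/6.
Magnus predeceased; the 1/6 allotted to Magnus's branch passes to Magnus's issue by representation.
The 1/6 is divided into 2 equal shares of 1/12 among Gudrun, Ragna.
Gudrun is living and takes 1/12.
Ragna is living and takes 1/12.
Hakon predeceased; the 1/2 allotted to Hakon's branch passes to Hakon's issue by representation.
Brynja is the sole taker at this level and receives the full 1/2.

Asgeir 1/6; Brynja 1/2; Gudrun 1/12; Ragna 1/12; Tove 1/6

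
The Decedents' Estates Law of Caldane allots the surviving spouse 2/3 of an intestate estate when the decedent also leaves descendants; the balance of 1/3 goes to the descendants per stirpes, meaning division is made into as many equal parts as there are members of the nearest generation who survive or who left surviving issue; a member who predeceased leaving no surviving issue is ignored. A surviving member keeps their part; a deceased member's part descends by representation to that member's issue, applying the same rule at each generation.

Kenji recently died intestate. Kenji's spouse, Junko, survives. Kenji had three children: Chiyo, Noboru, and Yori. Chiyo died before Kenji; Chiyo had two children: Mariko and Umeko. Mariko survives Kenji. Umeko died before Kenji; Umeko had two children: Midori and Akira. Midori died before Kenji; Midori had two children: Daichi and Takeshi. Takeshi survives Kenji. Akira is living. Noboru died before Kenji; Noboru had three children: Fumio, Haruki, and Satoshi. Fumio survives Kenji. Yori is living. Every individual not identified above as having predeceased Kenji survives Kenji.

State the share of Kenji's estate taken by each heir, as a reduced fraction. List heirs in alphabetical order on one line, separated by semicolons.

Junko, as surviving spouse, takes 2/3.
The remaining 1/3 passes to Kenji's descendants per stirpes.
The 1/3 is divided into 3 equal shares of 1/9 among Chiyo, Noboru, Yori.
Chiyo predeceased; the 1/9 allotted to Chiyo's branch passes to Chiyo's issue by representation.
The 1/9 is divided into 2 equal shares of 1/18 among Mariko, Umeko.
Mariko is living and takes 1/18.
Umeko predeceased; the 1/18 allotted to Umeko's branch passes to Umeko's issue by representation.
The 1/18 is divided into 2 equal shares of 1/36 among Midori, Akira.
Midori predeceased; the 1/36 allotted to Midori's branch passes to Midori's issue by representation.
The 1/36 is divided into 2 equal shares of 1/72 among Daichi, Takeshi.
Daichi is living and takes 1/72.
Takeshi is living and takes 1/72.
Akira is living and takes 1/36.
Noboru predeceased; the 1/9 allotted to Noboru's branch passes to Noboru's issue by representation.
The 1/9 is divided into 3 equal shares of 1/27 among Fumio, Haruki, Satoshi.
Fumio is living and takes 1/27.
Haruki is living and takes 1/27.
Satoshi is living and takes 1/27.
Yori is living and takes 1/9.

Akira 1/36; Daichi 1/72; Fumio 1/27; Haruki 1/27; Junko 2/3; Mariko 1/18; Satoshi 1/27; Takeshi 1/72; Yori 1/9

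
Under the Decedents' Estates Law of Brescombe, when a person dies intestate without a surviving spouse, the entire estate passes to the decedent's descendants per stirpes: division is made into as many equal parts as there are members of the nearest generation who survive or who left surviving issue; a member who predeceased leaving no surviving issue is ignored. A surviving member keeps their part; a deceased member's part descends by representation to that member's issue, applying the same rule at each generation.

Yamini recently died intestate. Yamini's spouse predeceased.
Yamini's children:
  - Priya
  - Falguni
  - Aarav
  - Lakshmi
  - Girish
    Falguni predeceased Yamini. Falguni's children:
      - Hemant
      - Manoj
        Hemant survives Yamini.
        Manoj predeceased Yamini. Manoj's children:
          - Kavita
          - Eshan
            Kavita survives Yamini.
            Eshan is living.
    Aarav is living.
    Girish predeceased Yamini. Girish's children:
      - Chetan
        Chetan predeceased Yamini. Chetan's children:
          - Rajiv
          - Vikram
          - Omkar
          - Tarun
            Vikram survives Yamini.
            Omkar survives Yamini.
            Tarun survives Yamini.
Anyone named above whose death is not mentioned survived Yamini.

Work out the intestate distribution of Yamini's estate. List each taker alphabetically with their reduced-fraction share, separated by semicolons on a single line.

There is no surviving spouse, so the entire estate passes to Yamini's descendants per stirpes.
The estate is divided into 5 equal shares of 1/5 among Priya, Falguni, Aarav, Lakshmi, Girish.
Priya is living and takes 1/5.
Falguni predeceased; the 1/5 allotted to Falguni's branch passes to Falguni's issue by representation.
The 1/5 is divided into 2 equal shares of 1/10 among Hemant, Manoj.
Hemant is living and takes 1/10.
Manoj predeceased; the 1/10 allotted to Manoj's branch passes to Manoj's issue by representation.
The 1/10 is divided into 2 equal shares of 1/20 among Kavita, Eshan.
Kavita is living and takes 1/20.
Eshan is living and takes 1/20.
Aarav is living and takes 1/5.
Lakshmi is living and takes 1/5.
Girish predeceased; the 1/5 allotted to Girish's branch passes to Girish's issue by representation.
Chetan's line is the sole branch at this level, so the full 1/5 passes to Chetan's issue by representation.
The 1/5 is divided into 4 equal shares of 1/20 among Rajiv, Vikram, Omkar, Tarun.
Rajiv is living and takes 1/20.
Vikram is living and takes 1/20.
Omkar is living and takes 1/20.
Tarun is living and takes 1/20.

Aarav 1/5; Eshan 1/20; Hemant 1/10; Kavita 1/20; Lakshmi 1/5; Omkar 1/20; Priya 1/5; Rajiv 1/20; Tarun 1/20; Vikram 1/20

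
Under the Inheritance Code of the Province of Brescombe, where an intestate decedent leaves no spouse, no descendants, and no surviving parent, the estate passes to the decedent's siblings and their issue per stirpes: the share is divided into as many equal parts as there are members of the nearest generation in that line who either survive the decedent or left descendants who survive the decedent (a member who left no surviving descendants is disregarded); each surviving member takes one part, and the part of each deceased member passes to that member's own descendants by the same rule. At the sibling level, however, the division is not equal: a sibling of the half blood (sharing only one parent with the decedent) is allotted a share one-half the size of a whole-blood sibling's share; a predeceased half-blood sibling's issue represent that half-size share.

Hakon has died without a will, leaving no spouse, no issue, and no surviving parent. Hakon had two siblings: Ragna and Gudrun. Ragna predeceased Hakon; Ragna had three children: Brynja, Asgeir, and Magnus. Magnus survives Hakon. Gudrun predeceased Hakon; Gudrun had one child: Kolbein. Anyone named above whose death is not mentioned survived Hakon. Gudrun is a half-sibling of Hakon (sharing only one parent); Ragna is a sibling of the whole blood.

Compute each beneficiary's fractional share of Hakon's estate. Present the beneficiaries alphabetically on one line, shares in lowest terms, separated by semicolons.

No spouse, descendants, or parent survives, so the estate passes to Hakon's siblings per stirpes.
Half-blood siblings count for one-half the weight of whole-blood siblings at the initial division.
Dividing 1 in proportion to weights (total weight 3/2): Ragna (weight 1) → 2/3; Gudrun (weight 1/2) → 1/3.
Ragna predeceased; the 2/3 allotted to Ragna's branch passes to Ragna's issue by representation.
The 2/3 is divided into 3 equal shares of 2/9 among Brynja, Asgeir, Magnus.
Brynja is living and takes 2/9.
Asgeir is living and takes 2/9.
Magnus is living and takes 2/9.
Gudrun predeceased; the 1/3 allotted to Gudrun's branch passes to Gudrun's issue by representation.
Kolbein is the sole taker at this level and receives the full 1/3.

Asgeir 2/9; Brynja 2/9; Kolbein 1/3; Magnus 2/9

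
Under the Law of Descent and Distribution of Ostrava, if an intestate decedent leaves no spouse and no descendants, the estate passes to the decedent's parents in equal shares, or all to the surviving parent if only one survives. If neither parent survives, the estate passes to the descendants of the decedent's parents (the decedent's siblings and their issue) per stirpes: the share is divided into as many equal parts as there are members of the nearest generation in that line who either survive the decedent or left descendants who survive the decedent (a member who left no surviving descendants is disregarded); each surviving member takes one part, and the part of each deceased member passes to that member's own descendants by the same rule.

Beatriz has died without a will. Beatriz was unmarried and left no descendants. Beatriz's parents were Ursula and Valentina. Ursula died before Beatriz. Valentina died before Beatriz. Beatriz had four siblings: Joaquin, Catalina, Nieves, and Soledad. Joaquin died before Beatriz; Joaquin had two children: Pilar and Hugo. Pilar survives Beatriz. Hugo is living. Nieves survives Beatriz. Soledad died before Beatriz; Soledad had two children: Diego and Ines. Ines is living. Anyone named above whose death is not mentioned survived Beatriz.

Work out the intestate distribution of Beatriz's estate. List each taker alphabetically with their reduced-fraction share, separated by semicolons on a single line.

Neither parent survives and there are no descendants, so the estate passes to Beatriz's siblings and their issue per stirpes.
The estate is divided into 4 equal shares of 1/4 among Joaquin, Catalina, Nieves, Soledad.
Joaquin predeceased; the 1/4 allotted to Joaquin's branch passes to Joaquin's issue by representation.
The 1/4 is divided into 2 equal shares of 1/8 among Pilar, Hugo.
Pilar is living and takes 1/8.
Hugo is living and takes 1/8.
Catalina is living and takes 1/4.
Nieves is living and takes 1/4.
Soledad predeceased; the 1/4 allotted to Soledad's branch passes to Soledad's issue by representation.
The 1/4 is divided into 2 equal shares of 1/8 among Diego, Ines.
Diego is living and takes 1/8.
Ines is living and takes 1/8.

Catalina 1/4; Diego 1/8; Hugo 1/8; Ines 1/8; Nieves 1/4; Pilar 1/8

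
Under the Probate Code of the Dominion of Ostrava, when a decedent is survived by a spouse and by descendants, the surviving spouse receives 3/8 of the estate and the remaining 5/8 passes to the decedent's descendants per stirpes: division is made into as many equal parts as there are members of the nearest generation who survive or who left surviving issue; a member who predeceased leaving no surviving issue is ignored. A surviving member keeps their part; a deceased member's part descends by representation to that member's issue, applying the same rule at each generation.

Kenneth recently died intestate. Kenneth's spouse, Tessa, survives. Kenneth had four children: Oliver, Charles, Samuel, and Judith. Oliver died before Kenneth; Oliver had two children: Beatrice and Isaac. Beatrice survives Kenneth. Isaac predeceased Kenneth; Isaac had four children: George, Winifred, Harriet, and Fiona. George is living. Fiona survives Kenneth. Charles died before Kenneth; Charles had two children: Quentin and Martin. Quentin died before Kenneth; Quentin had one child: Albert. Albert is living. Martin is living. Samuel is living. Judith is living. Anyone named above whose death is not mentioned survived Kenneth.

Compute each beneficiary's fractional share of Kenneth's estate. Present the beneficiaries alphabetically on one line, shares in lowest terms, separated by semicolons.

Tessa, as surviving spouse, takes 3/8.
The remaining 5/8 passes to Kenneth's descendants per stirpes.
The 5/8 is divided into 4 equal shares of 5/32 among Oliver, Charles, Samuel, Judith.
Oliver predeceased; the 5/32 allotted to Oliver's branch passes to Oliver's issue by representation.
The 5/32 is divided into 2 equal shares of 5/64 among Beatrice, Isaac.
Beatrice is living and takes 5/64.
Isaac predeceased; the 5/64 allotted to Isaac's branch passes to Isaac's issue by representation.
The 5/64 is divided into 4 equal shares of 5/256 among George, Winifred, Harriet, Fiona.
George is living and takes 5/256.
Winifred is living and takes 5/256.
Harriet is living and takes 5/256.
Fiona is living and takes 5/256.
Charles predeceased; the 5/32 allotted to Charles's branch passes to Charles's issue by representation.
The 5/32 is divided into 2 equal shares of 5/64 among Quentin, Martin.
Quentin predeceased; the 5/64 allotted to Quentin's branch passes to Quentin's issue by representation.
Albert is the sole taker at this level and receives the full 5/64.
Martin is living and takes 5/64.
Samuel is living and takes 5/32.
Judith is living and takes 5/32.

Albert 5/64; Beatrice 5/64; Fiona 5/256; George 5/256; Harriet 5/256; Judith 5/32; Martin 5/64; Samuel 5/32; Tessa 3/8; Winifred 5/256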